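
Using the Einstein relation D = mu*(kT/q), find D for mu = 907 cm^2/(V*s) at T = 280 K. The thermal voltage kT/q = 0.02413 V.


Step 1: D = mu * (kT/q)
Step 2: D = 907 * 0.02413
Step 3: D = 21.89 cm^2/s

21.89


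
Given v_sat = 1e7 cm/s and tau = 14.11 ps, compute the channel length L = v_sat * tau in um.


Step 1: tau in seconds = 14.11 ps * 1e-12 = 1.4110e-11 s
Step 2: L = v_sat * tau = 1e7 * 1.4110e-11 = 1.4110e-04 cm
Step 3: L in um = 1.4110e-04 * 1e4 = 1.411 um

1.411


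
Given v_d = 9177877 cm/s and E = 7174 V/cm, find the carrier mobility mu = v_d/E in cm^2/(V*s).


Step 1: mu = v_d / E
Step 2: mu = 9177877 / 7174
Step 3: mu = 1279.32 cm^2/(V*s)

1279.32


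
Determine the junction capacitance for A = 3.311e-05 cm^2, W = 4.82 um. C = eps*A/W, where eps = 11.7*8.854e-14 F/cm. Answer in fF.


Step 1: eps_Si = 11.7 * 8.854e-14 = 1.035918e-12 F/cm
Step 2: W in cm = 4.82 * 1e-4 = 4.82e-04 cm
Step 3: C = 1.035918e-12 * 3.311e-05 / 4.82e-04 = 7.116026e-14 F
Step 4: C = 71.16 fF

71.16


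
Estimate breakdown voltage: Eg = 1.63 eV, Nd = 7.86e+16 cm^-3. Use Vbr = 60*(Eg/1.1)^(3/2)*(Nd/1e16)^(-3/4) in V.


Step 1: Eg/1.1 = 1.63/1.1 = 1.481818
Step 2: (Eg/1.1)^1.5 = 1.481818^1.5 = 1.803816
Step 3: (Nd/1e16)^(-0.75) = (7.86)^(-0.75) = 0.213026
Step 4: Vbr = 60 * 1.803816 * 0.213026 = 23.1 V

23.1


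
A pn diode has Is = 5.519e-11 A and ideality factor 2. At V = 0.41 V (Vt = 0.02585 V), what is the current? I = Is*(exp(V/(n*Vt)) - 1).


Step 1: V/(n*Vt) = 0.41/(2*0.02585) = 7.9304
Step 2: exp(7.9304) = 2.7805e+03
Step 3: I = 5.519e-11 * (2.7805e+03 - 1) = 1.53e-07 A

1.53e-07


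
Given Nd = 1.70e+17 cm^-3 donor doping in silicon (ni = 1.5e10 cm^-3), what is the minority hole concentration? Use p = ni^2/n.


Step 1: Since Nd >> ni, n ≈ Nd = 1.70e+17 cm^-3
Step 2: p = ni^2 / n = (1.5e10)^2 / 1.70e+17
Step 3: p = 2.25e20 / 1.70e+17 = 1.32e+03 cm^-3

1.32e+03


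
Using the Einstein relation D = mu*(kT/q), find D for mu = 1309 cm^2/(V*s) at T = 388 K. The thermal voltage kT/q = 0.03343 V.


Step 1: D = mu * (kT/q)
Step 2: D = 1309 * 0.03343
Step 3: D = 43.76 cm^2/s

43.76


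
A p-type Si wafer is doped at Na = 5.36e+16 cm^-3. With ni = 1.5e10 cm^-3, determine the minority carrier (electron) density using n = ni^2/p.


Step 1: Majority hole concentration p ≈ Na = 5.36e+16 cm^-3
Step 2: n = ni^2 / Na = (1.5e10)^2 / 5.36e+16
Step 3: n = 4.20e+03 cm^-3

4.20e+03


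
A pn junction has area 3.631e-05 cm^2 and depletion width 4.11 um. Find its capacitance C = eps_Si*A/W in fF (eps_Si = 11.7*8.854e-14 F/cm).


Step 1: eps_Si = 11.7 * 8.854e-14 = 1.035918e-12 F/cm
Step 2: W in cm = 4.11 * 1e-4 = 4.11e-04 cm
Step 3: C = 1.035918e-12 * 3.631e-05 / 4.11e-04 = 9.151869e-14 F
Step 4: C = 91.52 fF

91.52


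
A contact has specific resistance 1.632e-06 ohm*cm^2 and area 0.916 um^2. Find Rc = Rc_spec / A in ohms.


Step 1: Convert area to cm^2: 0.916 um^2 = 9.1600e-09 cm^2
Step 2: Rc = Rc_spec / A = 1.632e-06 / 9.1600e-09
Step 3: Rc = 1.78e+02 ohms

1.78e+02


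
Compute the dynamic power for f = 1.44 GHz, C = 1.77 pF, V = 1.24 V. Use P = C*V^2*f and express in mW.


Step 1: V^2 = 1.24^2 = 1.5376 V^2
Step 2: P = C*V^2*f = 1.77e-12 F * 1.5376 * 1.44e9 Hz
Step 3: P = 3.91903488e-03 W
Step 4: P = 3.919 mW

3.919


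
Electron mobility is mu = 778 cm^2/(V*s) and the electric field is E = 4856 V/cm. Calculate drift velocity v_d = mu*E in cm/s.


Step 1: v_d = mu * E
Step 2: v_d = 778 * 4856 = 3777968
Step 3: v_d = 3.78e+06 cm/s

3.78e+06


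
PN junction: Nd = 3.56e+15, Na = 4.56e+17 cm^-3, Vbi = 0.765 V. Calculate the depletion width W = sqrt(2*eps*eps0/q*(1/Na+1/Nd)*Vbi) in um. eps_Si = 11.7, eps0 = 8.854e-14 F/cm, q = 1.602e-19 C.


Step 1: 1/Na + 1/Nd = 1/4.56e+17 + 1/3.56e+15 = 2.83092e-16
Step 2: 2*eps*eps0/q = 2*11.7*8.854e-14/1.602e-19 = 1.293281e+07
Step 3: W^2 = 1.293281e+07 * 2.83092e-16 * 0.765 = 2.80080e-09
Step 4: W = sqrt(2.80080e-09) = 5.292e-05 cm = 0.5292 um

0.5292


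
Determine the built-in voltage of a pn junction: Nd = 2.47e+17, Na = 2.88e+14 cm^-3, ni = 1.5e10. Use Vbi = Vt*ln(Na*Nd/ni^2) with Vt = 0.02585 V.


Step 1: Compute Na*Nd/ni^2 = 2.88e+14 * 2.47e+17 / (1.5e10)^2 = 3.1616e+11
Step 2: ln(3.1616e+11) = 26.4795
Step 3: Vbi = 0.02585 * 26.4795 = 0.684 V

0.684


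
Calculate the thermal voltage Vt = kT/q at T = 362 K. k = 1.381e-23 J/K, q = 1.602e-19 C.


Step 1: kT = 1.381e-23 * 362 = 4.99922e-21 J
Step 2: Vt = kT/q = 4.99922e-21 / 1.602e-19
Step 3: Vt = 0.03121 V

0.03121


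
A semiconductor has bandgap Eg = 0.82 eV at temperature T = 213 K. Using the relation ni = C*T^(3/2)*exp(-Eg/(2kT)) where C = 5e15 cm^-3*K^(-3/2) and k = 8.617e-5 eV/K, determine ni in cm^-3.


Step 1: Compute kT = 8.617e-5 * 213 = 0.01835421 eV
Step 2: Exponent = -Eg/(2kT) = -0.82/(2*0.01835421) = -22.33820
Step 3: T^(3/2) = 213^1.5 = 3108.63
Step 4: ni = 5e15 * 3108.63 * exp(-22.33820) = 3.09e+09 cm^-3

3.09e+09


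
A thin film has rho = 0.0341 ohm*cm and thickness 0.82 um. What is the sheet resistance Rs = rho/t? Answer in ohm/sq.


Step 1: Convert thickness to cm: t = 0.82 um = 8.2000e-05 cm
Step 2: Rs = rho / t = 0.0341 / 8.2000e-05
Step 3: Rs = 415.9 ohm/sq

415.9


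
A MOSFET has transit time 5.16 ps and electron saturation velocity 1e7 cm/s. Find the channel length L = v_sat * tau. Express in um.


Step 1: tau in seconds = 5.16 ps * 1e-12 = 5.1600e-12 s
Step 2: L = v_sat * tau = 1e7 * 5.1600e-12 = 5.1600e-05 cm
Step 3: L in um = 5.1600e-05 * 1e4 = 0.516 um

0.516


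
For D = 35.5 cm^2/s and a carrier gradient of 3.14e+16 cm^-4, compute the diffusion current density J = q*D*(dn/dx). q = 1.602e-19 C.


Step 1: J = q * D * (dn/dx)
Step 2: J = 1.602e-19 * 35.5 * 3.14e+16
Step 3: J = 1.79e-01 A/cm^2

1.79e-01


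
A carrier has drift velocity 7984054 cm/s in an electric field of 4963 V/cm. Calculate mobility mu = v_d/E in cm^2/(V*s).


Step 1: mu = v_d / E
Step 2: mu = 7984054 / 4963
Step 3: mu = 1608.72 cm^2/(V*s)

1608.72


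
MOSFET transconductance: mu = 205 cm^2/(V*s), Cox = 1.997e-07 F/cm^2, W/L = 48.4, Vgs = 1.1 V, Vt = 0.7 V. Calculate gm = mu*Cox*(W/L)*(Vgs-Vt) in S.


Step 1: Vov = Vgs - Vt = 1.1 - 0.7 = 0.4 V
Step 2: gm = mu * Cox * (W/L) * Vov
Step 3: gm = 205 * 1.997e-07 * 48.4 * 0.4 = 7.93e-04 S

7.93e-04


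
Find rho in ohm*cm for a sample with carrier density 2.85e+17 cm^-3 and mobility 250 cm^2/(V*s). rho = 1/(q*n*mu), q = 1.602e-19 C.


Step 1: sigma = q * n * mu = 1.602e-19 * 2.85e+17 * 250 = 1.14143e+01 S/cm
Step 2: rho = 1 / sigma = 1 / 1.14143e+01 = 0.08761 ohm*cm

0.08761


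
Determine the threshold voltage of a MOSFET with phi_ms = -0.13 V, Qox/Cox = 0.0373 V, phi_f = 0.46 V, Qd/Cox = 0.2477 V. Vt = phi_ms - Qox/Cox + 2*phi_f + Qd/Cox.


Step 1: Vt = phi_ms - Qox/Cox + 2*phi_f + Qd/Cox
Step 2: Vt = -0.13 - 0.0373 + 2*0.46 + 0.2477
Step 3: Vt = -0.13 - 0.0373 + 0.92 + 0.2477
Step 4: Vt = 1.0004 V

1.0004


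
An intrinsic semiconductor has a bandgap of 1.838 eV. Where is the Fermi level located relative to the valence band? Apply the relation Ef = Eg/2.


Step 1: For an intrinsic semiconductor, the Fermi level sits at midgap.
Step 2: Ef = Eg / 2 = 1.838 / 2 = 0.919 eV

0.919


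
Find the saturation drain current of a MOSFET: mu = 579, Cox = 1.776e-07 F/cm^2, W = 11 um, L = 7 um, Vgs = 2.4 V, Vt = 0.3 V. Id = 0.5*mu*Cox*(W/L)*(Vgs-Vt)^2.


Step 1: Overdrive voltage Vov = Vgs - Vt = 2.4 - 0.3 = 2.1 V
Step 2: W/L = 11/7 = 1.57143
Step 3: Id = 0.5 * 579 * 1.776e-07 * 1.57143 * 2.1^2
Step 4: Id = 3.56e-04 A

3.56e-04


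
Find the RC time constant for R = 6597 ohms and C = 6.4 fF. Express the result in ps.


Step 1: tau = R * C
Step 2: tau = 6597 * 6.4 fF = 6597 * 6.4e-15 F
Step 3: tau = 4.22208e-11 s = 42.2208 ps

42.2208


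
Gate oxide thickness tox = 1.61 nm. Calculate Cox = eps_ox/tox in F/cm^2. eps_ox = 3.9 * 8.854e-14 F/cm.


Step 1: eps_ox = 3.9 * 8.854e-14 = 3.45306e-13 F/cm
Step 2: tox in cm = 1.61 nm * 1e-7 = 1.6100e-07 cm
Step 3: Cox = 3.45306e-13 / 1.6100e-07 = 2.14e-06 F/cm^2

2.14e-06


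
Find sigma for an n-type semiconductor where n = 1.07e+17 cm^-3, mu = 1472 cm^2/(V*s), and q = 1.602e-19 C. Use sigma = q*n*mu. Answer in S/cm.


Step 1: sigma = q * n * mu
Step 2: sigma = 1.602e-19 * 1.07e+17 * 1472
Step 3: sigma = 2.523e+01 S/cm

2.523e+01


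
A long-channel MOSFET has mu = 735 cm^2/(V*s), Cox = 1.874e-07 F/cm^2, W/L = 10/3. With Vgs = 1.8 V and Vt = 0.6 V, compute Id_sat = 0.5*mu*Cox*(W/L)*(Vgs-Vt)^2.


Step 1: Overdrive voltage Vov = Vgs - Vt = 1.8 - 0.6 = 1.2 V
Step 2: W/L = 10/3 = 3.33333
Step 3: Id = 0.5 * 735 * 1.874e-07 * 3.33333 * 1.2^2
Step 4: Id = 3.31e-04 A

3.31e-04


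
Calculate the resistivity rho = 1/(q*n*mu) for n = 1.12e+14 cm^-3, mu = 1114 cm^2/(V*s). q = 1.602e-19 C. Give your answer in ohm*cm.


Step 1: sigma = q * n * mu = 1.602e-19 * 1.12e+14 * 1114 = 1.99878e-02 S/cm
Step 2: rho = 1 / sigma = 1 / 1.99878e-02 = 50.03 ohm*cm

50.03


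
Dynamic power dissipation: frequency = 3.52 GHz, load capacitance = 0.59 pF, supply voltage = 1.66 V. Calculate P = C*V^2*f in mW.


Step 1: V^2 = 1.66^2 = 2.7556 V^2
Step 2: P = C*V^2*f = 0.59e-12 F * 2.7556 * 3.52e9 Hz
Step 3: P = 5.72283008e-03 W
Step 4: P = 5.723 mW

5.723


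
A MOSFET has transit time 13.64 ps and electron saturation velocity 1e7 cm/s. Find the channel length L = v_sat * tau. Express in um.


Step 1: tau in seconds = 13.64 ps * 1e-12 = 1.3640e-11 s
Step 2: L = v_sat * tau = 1e7 * 1.3640e-11 = 1.3640e-04 cm
Step 3: L in um = 1.3640e-04 * 1e4 = 1.364 um

1.364


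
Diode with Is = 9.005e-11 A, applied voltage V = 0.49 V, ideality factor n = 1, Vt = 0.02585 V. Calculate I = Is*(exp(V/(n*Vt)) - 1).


Step 1: V/(n*Vt) = 0.49/(1*0.02585) = 18.9555
Step 2: exp(18.9555) = 1.7071e+08
Step 3: I = 9.005e-11 * (1.7071e+08 - 1) = 1.54e-02 A

1.54e-02


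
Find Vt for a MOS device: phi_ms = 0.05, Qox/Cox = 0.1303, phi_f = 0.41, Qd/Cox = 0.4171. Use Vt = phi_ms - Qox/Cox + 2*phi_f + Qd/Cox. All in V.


Step 1: Vt = phi_ms - Qox/Cox + 2*phi_f + Qd/Cox
Step 2: Vt = 0.05 - 0.1303 + 2*0.41 + 0.4171
Step 3: Vt = 0.05 - 0.1303 + 0.82 + 0.4171
Step 4: Vt = 1.1568 V

1.1568


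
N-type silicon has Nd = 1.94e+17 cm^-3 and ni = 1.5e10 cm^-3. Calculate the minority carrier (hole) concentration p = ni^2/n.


Step 1: Since Nd >> ni, n ≈ Nd = 1.94e+17 cm^-3
Step 2: p = ni^2 / n = (1.5e10)^2 / 1.94e+17
Step 3: p = 2.25e20 / 1.94e+17 = 1.16e+03 cm^-3

1.16e+03


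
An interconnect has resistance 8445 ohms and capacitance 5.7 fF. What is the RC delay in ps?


Step 1: tau = R * C
Step 2: tau = 8445 * 5.7 fF = 8445 * 5.7e-15 F
Step 3: tau = 4.81365e-11 s = 48.1365 ps

48.1365


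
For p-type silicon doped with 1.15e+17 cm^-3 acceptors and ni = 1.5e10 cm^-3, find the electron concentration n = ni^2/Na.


Step 1: Majority hole concentration p ≈ Na = 1.15e+17 cm^-3
Step 2: n = ni^2 / Na = (1.5e10)^2 / 1.15e+17
Step 3: n = 1.96e+03 cm^-3

1.96e+03


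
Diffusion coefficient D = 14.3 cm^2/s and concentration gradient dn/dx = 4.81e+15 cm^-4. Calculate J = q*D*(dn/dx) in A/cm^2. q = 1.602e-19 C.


Step 1: J = q * D * (dn/dx)
Step 2: J = 1.602e-19 * 14.3 * 4.81e+15
Step 3: J = 1.10e-02 A/cm^2

1.10e-02


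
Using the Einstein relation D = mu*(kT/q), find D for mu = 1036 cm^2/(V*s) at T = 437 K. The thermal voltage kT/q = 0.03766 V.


Step 1: D = mu * (kT/q)
Step 2: D = 1036 * 0.03766
Step 3: D = 39.02 cm^2/s

39.02


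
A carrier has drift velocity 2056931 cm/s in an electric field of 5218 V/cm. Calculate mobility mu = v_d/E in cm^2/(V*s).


Step 1: mu = v_d / E
Step 2: mu = 2056931 / 5218
Step 3: mu = 394.2 cm^2/(V*s)

394.2


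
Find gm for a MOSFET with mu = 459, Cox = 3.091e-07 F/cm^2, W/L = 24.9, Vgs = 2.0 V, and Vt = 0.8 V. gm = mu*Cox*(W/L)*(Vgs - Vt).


Step 1: Vov = Vgs - Vt = 2.0 - 0.8 = 1.2 V
Step 2: gm = mu * Cox * (W/L) * Vov
Step 3: gm = 459 * 3.091e-07 * 24.9 * 1.2 = 4.24e-03 S

4.24e-03


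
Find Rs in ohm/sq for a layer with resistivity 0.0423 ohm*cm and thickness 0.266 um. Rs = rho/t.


Step 1: Convert thickness to cm: t = 0.266 um = 2.6600e-05 cm
Step 2: Rs = rho / t = 0.0423 / 2.6600e-05
Step 3: Rs = 1590.2 ohm/sq

1590.2


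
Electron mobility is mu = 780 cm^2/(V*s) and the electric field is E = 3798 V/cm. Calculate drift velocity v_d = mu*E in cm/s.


Step 1: v_d = mu * E
Step 2: v_d = 780 * 3798 = 2962440
Step 3: v_d = 2.96e+06 cm/s

2.96e+06


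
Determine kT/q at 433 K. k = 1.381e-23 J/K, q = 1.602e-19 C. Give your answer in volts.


Step 1: kT = 1.381e-23 * 433 = 5.97973e-21 J
Step 2: Vt = kT/q = 5.97973e-21 / 1.602e-19
Step 3: Vt = 0.03733 V

0.03733


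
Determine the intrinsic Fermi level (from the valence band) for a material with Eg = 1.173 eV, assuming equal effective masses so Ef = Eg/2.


Step 1: For an intrinsic semiconductor, the Fermi level sits at midgap.
Step 2: Ef = Eg / 2 = 1.173 / 2 = 0.5865 eV

0.5865


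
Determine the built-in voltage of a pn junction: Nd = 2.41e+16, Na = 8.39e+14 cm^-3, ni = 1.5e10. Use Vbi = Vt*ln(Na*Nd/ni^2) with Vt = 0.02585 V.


Step 1: Compute Na*Nd/ni^2 = 8.39e+14 * 2.41e+16 / (1.5e10)^2 = 8.9866e+10
Step 2: ln(8.9866e+10) = 25.2216
Step 3: Vbi = 0.02585 * 25.2216 = 0.652 V

0.652


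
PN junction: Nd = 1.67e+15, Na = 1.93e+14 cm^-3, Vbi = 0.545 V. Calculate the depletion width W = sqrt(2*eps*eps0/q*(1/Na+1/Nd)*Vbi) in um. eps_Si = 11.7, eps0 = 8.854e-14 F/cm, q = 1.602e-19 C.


Step 1: 1/Na + 1/Nd = 1/1.93e+14 + 1/1.67e+15 = 5.78015e-15
Step 2: 2*eps*eps0/q = 2*11.7*8.854e-14/1.602e-19 = 1.293281e+07
Step 3: W^2 = 1.293281e+07 * 5.78015e-15 * 0.545 = 4.07407e-08
Step 4: W = sqrt(4.07407e-08) = 2.018e-04 cm = 2.018 um

2.018


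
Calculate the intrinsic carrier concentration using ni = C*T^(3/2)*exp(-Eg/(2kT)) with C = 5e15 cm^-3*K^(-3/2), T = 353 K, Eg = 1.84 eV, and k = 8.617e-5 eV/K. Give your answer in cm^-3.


Step 1: Compute kT = 8.617e-5 * 353 = 0.03041801 eV
Step 2: Exponent = -Eg/(2kT) = -1.84/(2*0.03041801) = -30.24524
Step 3: T^(3/2) = 353^1.5 = 6632.27
Step 4: ni = 5e15 * 6632.27 * exp(-30.24524) = 2.43e+06 cm^-3

2.43e+06


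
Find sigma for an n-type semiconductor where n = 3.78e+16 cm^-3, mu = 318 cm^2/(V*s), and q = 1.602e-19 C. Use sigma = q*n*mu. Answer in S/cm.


Step 1: sigma = q * n * mu
Step 2: sigma = 1.602e-19 * 3.78e+16 * 318
Step 3: sigma = 1.926e+00 S/cm

1.926e+00


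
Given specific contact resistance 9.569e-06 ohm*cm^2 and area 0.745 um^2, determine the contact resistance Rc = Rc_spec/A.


Step 1: Convert area to cm^2: 0.745 um^2 = 7.4500e-09 cm^2
Step 2: Rc = Rc_spec / A = 9.569e-06 / 7.4500e-09
Step 3: Rc = 1.28e+03 ohms

1.28e+03


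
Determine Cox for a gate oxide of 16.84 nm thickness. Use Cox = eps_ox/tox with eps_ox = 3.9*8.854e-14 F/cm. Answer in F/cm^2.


Step 1: eps_ox = 3.9 * 8.854e-14 = 3.45306e-13 F/cm
Step 2: tox in cm = 16.84 nm * 1e-7 = 1.6840e-06 cm
Step 3: Cox = 3.45306e-13 / 1.6840e-06 = 2.05e-07 F/cm^2

2.05e-07


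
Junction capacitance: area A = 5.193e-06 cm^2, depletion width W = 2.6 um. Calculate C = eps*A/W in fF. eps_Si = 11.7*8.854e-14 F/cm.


Step 1: eps_Si = 11.7 * 8.854e-14 = 1.035918e-12 F/cm
Step 2: W in cm = 2.6 * 1e-4 = 2.60e-04 cm
Step 3: C = 1.035918e-12 * 5.193e-06 / 2.60e-04 = 2.069047e-14 F
Step 4: C = 20.69 fF

20.69


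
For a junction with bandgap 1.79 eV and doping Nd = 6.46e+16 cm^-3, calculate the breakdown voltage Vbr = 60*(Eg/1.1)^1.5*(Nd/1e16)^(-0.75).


Step 1: Eg/1.1 = 1.79/1.1 = 1.627273
Step 2: (Eg/1.1)^1.5 = 1.627273^1.5 = 2.075824
Step 3: (Nd/1e16)^(-0.75) = (6.46)^(-0.75) = 0.246789
Step 4: Vbr = 60 * 2.075824 * 0.246789 = 30.7 V

30.7


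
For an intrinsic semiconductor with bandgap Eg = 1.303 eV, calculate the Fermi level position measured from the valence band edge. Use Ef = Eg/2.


Step 1: For an intrinsic semiconductor, the Fermi level sits at midgap.
Step 2: Ef = Eg / 2 = 1.303 / 2 = 0.6515 eV

0.6515


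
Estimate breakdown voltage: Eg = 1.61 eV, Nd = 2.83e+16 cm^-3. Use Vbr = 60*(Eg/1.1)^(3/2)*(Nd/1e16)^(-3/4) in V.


Step 1: Eg/1.1 = 1.61/1.1 = 1.463636
Step 2: (Eg/1.1)^1.5 = 1.463636^1.5 = 1.770719
Step 3: (Nd/1e16)^(-0.75) = (2.83)^(-0.75) = 0.458311
Step 4: Vbr = 60 * 1.770719 * 0.458311 = 48.7 V

48.7


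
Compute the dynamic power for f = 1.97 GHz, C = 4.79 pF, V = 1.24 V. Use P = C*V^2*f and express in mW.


Step 1: V^2 = 1.24^2 = 1.5376 V^2
Step 2: P = C*V^2*f = 4.79e-12 F * 1.5376 * 1.97e9 Hz
Step 3: P = 1.450925488e-02 W
Step 4: P = 14.509 mW

14.509


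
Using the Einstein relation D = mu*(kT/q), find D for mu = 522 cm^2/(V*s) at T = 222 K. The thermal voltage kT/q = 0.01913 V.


Step 1: D = mu * (kT/q)
Step 2: D = 522 * 0.01913
Step 3: D = 9.99 cm^2/s

9.99


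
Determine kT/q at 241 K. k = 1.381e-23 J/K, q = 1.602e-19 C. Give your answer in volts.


Step 1: kT = 1.381e-23 * 241 = 3.32821e-21 J
Step 2: Vt = kT/q = 3.32821e-21 / 1.602e-19
Step 3: Vt = 0.02078 V

0.02078


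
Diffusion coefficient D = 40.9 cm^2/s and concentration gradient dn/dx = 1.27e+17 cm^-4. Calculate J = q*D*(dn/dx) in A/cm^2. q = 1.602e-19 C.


Step 1: J = q * D * (dn/dx)
Step 2: J = 1.602e-19 * 40.9 * 1.27e+17
Step 3: J = 8.32e-01 A/cm^2

8.32e-01


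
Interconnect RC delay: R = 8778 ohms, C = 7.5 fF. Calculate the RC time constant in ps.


Step 1: tau = R * C
Step 2: tau = 8778 * 7.5 fF = 8778 * 7.5e-15 F
Step 3: tau = 6.5835e-11 s = 65.835 ps

65.835


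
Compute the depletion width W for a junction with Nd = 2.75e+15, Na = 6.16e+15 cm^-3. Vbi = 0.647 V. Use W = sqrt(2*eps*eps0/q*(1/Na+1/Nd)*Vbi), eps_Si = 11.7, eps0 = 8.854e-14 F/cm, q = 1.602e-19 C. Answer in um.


Step 1: 1/Na + 1/Nd = 1/6.16e+15 + 1/2.75e+15 = 5.25974e-16
Step 2: 2*eps*eps0/q = 2*11.7*8.854e-14/1.602e-19 = 1.293281e+07
Step 3: W^2 = 1.293281e+07 * 5.25974e-16 * 0.647 = 4.40110e-09
Step 4: W = sqrt(4.40110e-09) = 6.634e-05 cm = 0.6634 um

0.6634


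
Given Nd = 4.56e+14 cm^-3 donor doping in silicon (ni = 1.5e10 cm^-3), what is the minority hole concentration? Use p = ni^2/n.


Step 1: Since Nd >> ni, n ≈ Nd = 4.56e+14 cm^-3
Step 2: p = ni^2 / n = (1.5e10)^2 / 4.56e+14
Step 3: p = 2.25e20 / 4.56e+14 = 4.93e+05 cm^-3

4.93e+05


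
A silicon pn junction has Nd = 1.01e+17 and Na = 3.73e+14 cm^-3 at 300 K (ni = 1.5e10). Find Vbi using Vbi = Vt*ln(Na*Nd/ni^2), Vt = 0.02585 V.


Step 1: Compute Na*Nd/ni^2 = 3.73e+14 * 1.01e+17 / (1.5e10)^2 = 1.6744e+11
Step 2: ln(1.6744e+11) = 25.8439
Step 3: Vbi = 0.02585 * 25.8439 = 0.668 V

0.668


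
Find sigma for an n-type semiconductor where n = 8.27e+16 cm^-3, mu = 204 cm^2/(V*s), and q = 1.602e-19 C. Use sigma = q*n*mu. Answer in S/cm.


Step 1: sigma = q * n * mu
Step 2: sigma = 1.602e-19 * 8.27e+16 * 204
Step 3: sigma = 2.703e+00 S/cm

2.703e+00


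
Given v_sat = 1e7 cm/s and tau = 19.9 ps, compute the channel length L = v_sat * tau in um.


Step 1: tau in seconds = 19.9 ps * 1e-12 = 1.9900e-11 s
Step 2: L = v_sat * tau = 1e7 * 1.9900e-11 = 1.9900e-04 cm
Step 3: L in um = 1.9900e-04 * 1e4 = 1.99 um

1.99


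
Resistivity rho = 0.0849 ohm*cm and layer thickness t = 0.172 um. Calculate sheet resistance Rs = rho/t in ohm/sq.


Step 1: Convert thickness to cm: t = 0.172 um = 1.7200e-05 cm
Step 2: Rs = rho / t = 0.0849 / 1.7200e-05
Step 3: Rs = 4936.0 ohm/sq

4936.0


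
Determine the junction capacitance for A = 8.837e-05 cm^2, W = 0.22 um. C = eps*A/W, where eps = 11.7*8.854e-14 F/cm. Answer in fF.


Step 1: eps_Si = 11.7 * 8.854e-14 = 1.035918e-12 F/cm
Step 2: W in cm = 0.22 * 1e-4 = 2.20e-05 cm
Step 3: C = 1.035918e-12 * 8.837e-05 / 2.20e-05 = 4.161094e-12 F
Step 4: C = 4161.09 fF

4161.09


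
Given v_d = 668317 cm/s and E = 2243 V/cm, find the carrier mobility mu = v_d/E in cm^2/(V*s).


Step 1: mu = v_d / E
Step 2: mu = 668317 / 2243
Step 3: mu = 297.96 cm^2/(V*s)

297.96


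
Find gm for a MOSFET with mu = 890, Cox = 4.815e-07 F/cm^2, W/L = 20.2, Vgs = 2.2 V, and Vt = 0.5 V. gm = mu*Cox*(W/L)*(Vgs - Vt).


Step 1: Vov = Vgs - Vt = 2.2 - 0.5 = 1.7 V
Step 2: gm = mu * Cox * (W/L) * Vov
Step 3: gm = 890 * 4.815e-07 * 20.2 * 1.7 = 1.47e-02 S

1.47e-02


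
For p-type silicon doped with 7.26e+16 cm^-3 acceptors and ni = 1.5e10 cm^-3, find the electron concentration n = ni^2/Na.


Step 1: Majority hole concentration p ≈ Na = 7.26e+16 cm^-3
Step 2: n = ni^2 / Na = (1.5e10)^2 / 7.26e+16
Step 3: n = 3.10e+03 cm^-3

3.10e+03


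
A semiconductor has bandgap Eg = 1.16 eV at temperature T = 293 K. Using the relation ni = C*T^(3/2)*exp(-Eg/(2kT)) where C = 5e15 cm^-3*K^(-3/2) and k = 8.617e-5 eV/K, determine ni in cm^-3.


Step 1: Compute kT = 8.617e-5 * 293 = 0.02524781 eV
Step 2: Exponent = -Eg/(2kT) = -1.16/(2*0.02524781) = -22.97229
Step 3: T^(3/2) = 293^1.5 = 5015.35
Step 4: ni = 5e15 * 5015.35 * exp(-22.97229) = 2.65e+09 cm^-3

2.65e+09


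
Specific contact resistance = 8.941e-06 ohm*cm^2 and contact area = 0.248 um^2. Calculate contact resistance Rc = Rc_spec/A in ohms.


Step 1: Convert area to cm^2: 0.248 um^2 = 2.4800e-09 cm^2
Step 2: Rc = Rc_spec / A = 8.941e-06 / 2.4800e-09
Step 3: Rc = 3.61e+03 ohms

3.61e+03


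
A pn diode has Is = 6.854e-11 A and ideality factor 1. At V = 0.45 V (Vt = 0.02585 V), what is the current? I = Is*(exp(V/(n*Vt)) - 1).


Step 1: V/(n*Vt) = 0.45/(1*0.02585) = 17.4081
Step 2: exp(17.4081) = 3.6328e+07
Step 3: I = 6.854e-11 * (3.6328e+07 - 1) = 2.49e-03 A

2.49e-03


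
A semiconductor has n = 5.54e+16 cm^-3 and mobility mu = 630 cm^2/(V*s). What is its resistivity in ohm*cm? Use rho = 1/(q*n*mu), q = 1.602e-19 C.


Step 1: sigma = q * n * mu = 1.602e-19 * 5.54e+16 * 630 = 5.59130e+00 S/cm
Step 2: rho = 1 / sigma = 1 / 5.59130e+00 = 0.1788 ohm*cm

0.1788


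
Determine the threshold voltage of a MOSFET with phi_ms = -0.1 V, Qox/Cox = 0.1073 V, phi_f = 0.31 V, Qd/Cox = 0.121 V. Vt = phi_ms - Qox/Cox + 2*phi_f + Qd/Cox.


Step 1: Vt = phi_ms - Qox/Cox + 2*phi_f + Qd/Cox
Step 2: Vt = -0.1 - 0.1073 + 2*0.31 + 0.121
Step 3: Vt = -0.1 - 0.1073 + 0.62 + 0.121
Step 4: Vt = 0.5337 V

0.5337


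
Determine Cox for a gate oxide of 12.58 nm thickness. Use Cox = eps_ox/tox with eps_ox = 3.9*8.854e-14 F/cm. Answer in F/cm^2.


Step 1: eps_ox = 3.9 * 8.854e-14 = 3.45306e-13 F/cm
Step 2: tox in cm = 12.58 nm * 1e-7 = 1.2580e-06 cm
Step 3: Cox = 3.45306e-13 / 1.2580e-06 = 2.74e-07 F/cm^2

2.74e-07


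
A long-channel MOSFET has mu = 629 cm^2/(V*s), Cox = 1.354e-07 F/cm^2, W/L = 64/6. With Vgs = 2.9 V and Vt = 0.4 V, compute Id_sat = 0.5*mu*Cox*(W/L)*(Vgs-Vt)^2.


Step 1: Overdrive voltage Vov = Vgs - Vt = 2.9 - 0.4 = 2.5 V
Step 2: W/L = 64/6 = 10.6667
Step 3: Id = 0.5 * 629 * 1.354e-07 * 10.6667 * 2.5^2
Step 4: Id = 2.84e-03 A

2.84e-03


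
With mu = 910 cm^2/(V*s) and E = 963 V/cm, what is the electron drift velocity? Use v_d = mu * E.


Step 1: v_d = mu * E
Step 2: v_d = 910 * 963 = 876330
Step 3: v_d = 8.76e+05 cm/s

8.76e+05


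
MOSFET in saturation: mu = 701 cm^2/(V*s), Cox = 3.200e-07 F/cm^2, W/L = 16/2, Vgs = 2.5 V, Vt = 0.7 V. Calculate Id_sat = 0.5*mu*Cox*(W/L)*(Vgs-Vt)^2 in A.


Step 1: Overdrive voltage Vov = Vgs - Vt = 2.5 - 0.7 = 1.8 V
Step 2: W/L = 16/2 = 8
Step 3: Id = 0.5 * 701 * 3.200e-07 * 8 * 1.8^2
Step 4: Id = 2.91e-03 A

2.91e-03


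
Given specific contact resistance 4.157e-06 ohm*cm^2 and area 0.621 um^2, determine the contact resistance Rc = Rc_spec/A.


Step 1: Convert area to cm^2: 0.621 um^2 = 6.2100e-09 cm^2
Step 2: Rc = Rc_spec / A = 4.157e-06 / 6.2100e-09
Step 3: Rc = 6.69e+02 ohms

6.69e+02


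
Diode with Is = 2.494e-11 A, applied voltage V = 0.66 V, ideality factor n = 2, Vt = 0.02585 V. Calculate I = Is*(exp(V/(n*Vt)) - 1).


Step 1: V/(n*Vt) = 0.66/(2*0.02585) = 12.7660
Step 2: exp(12.7660) = 3.5011e+05
Step 3: I = 2.494e-11 * (3.5011e+05 - 1) = 8.73e-06 A

8.73e-06


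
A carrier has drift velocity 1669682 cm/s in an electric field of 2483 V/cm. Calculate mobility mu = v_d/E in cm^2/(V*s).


Step 1: mu = v_d / E
Step 2: mu = 1669682 / 2483
Step 3: mu = 672.45 cm^2/(V*s)

672.45


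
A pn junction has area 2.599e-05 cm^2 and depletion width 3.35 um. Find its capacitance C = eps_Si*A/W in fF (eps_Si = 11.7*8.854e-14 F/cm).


Step 1: eps_Si = 11.7 * 8.854e-14 = 1.035918e-12 F/cm
Step 2: W in cm = 3.35 * 1e-4 = 3.35e-04 cm
Step 3: C = 1.035918e-12 * 2.599e-05 / 3.35e-04 = 8.036868e-14 F
Step 4: C = 80.37 fF

80.37


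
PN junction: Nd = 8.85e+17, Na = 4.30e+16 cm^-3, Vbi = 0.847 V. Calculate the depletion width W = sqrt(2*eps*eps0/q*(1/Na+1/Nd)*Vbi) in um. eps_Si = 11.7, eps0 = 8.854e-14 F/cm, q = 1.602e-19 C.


Step 1: 1/Na + 1/Nd = 1/4.30e+16 + 1/8.85e+17 = 2.43858e-17
Step 2: 2*eps*eps0/q = 2*11.7*8.854e-14/1.602e-19 = 1.293281e+07
Step 3: W^2 = 1.293281e+07 * 2.43858e-17 * 0.847 = 2.67124e-10
Step 4: W = sqrt(2.67124e-10) = 1.634e-05 cm = 0.1634 um

0.1634


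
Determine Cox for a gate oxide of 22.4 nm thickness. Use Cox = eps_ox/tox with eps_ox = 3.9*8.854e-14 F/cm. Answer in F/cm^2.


Step 1: eps_ox = 3.9 * 8.854e-14 = 3.45306e-13 F/cm
Step 2: tox in cm = 22.4 nm * 1e-7 = 2.2400e-06 cm
Step 3: Cox = 3.45306e-13 / 2.2400e-06 = 1.54e-07 F/cm^2

1.54e-07


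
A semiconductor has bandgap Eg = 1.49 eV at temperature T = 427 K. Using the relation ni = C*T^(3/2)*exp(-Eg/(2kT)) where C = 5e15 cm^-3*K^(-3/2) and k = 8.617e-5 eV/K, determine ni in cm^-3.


Step 1: Compute kT = 8.617e-5 * 427 = 0.03679459 eV
Step 2: Exponent = -Eg/(2kT) = -1.49/(2*0.03679459) = -20.24754
Step 3: T^(3/2) = 427^1.5 = 8823.52
Step 4: ni = 5e15 * 8823.52 * exp(-20.24754) = 7.10e+10 cm^-3

7.10e+10


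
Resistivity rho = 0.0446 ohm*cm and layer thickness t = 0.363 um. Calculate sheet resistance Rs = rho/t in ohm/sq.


Step 1: Convert thickness to cm: t = 0.363 um = 3.6300e-05 cm
Step 2: Rs = rho / t = 0.0446 / 3.6300e-05
Step 3: Rs = 1228.7 ohm/sq

1228.7


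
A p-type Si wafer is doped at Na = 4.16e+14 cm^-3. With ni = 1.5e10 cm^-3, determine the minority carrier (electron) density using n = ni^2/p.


Step 1: Majority hole concentration p ≈ Na = 4.16e+14 cm^-3
Step 2: n = ni^2 / Na = (1.5e10)^2 / 4.16e+14
Step 3: n = 5.41e+05 cm^-3

5.41e+05


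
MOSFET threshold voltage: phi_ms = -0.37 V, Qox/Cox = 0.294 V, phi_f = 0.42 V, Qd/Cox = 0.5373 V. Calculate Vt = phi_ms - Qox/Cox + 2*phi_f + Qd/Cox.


Step 1: Vt = phi_ms - Qox/Cox + 2*phi_f + Qd/Cox
Step 2: Vt = -0.37 - 0.294 + 2*0.42 + 0.5373
Step 3: Vt = -0.37 - 0.294 + 0.84 + 0.5373
Step 4: Vt = 0.7133 V

0.7133


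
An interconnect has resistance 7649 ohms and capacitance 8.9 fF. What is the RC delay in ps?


Step 1: tau = R * C
Step 2: tau = 7649 * 8.9 fF = 7649 * 8.9e-15 F
Step 3: tau = 6.80761e-11 s = 68.0761 ps

68.0761


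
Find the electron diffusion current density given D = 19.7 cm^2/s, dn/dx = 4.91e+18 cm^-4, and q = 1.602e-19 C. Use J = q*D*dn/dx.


Step 1: J = q * D * (dn/dx)
Step 2: J = 1.602e-19 * 19.7 * 4.91e+18
Step 3: J = 1.55e+01 A/cm^2

1.55e+01


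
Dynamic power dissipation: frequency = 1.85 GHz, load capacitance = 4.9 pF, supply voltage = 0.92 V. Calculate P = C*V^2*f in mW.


Step 1: V^2 = 0.92^2 = 0.8464 V^2
Step 2: P = C*V^2*f = 4.9e-12 F * 0.8464 * 1.85e9 Hz
Step 3: P = 7.672616e-03 W
Step 4: P = 7.673 mW

7.673


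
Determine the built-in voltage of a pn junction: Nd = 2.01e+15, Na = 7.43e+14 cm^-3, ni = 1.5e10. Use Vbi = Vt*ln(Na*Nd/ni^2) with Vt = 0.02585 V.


Step 1: Compute Na*Nd/ni^2 = 7.43e+14 * 2.01e+15 / (1.5e10)^2 = 6.6375e+09
Step 2: ln(6.6375e+09) = 22.6160
Step 3: Vbi = 0.02585 * 22.6160 = 0.585 V

0.585


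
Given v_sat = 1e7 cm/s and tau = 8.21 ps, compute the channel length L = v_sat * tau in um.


Step 1: tau in seconds = 8.21 ps * 1e-12 = 8.2100e-12 s
Step 2: L = v_sat * tau = 1e7 * 8.2100e-12 = 8.2100e-05 cm
Step 3: L in um = 8.2100e-05 * 1e4 = 0.821 um

0.821


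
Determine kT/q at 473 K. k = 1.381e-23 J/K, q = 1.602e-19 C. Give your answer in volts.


Step 1: kT = 1.381e-23 * 473 = 6.53213e-21 J
Step 2: Vt = kT/q = 6.53213e-21 / 1.602e-19
Step 3: Vt = 0.04077 V

0.04077


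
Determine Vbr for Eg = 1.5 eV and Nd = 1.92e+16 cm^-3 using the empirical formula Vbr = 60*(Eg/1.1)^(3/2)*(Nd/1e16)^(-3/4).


Step 1: Eg/1.1 = 1.5/1.1 = 1.363636
Step 2: (Eg/1.1)^1.5 = 1.363636^1.5 = 1.592384
Step 3: (Nd/1e16)^(-0.75) = (1.92)^(-0.75) = 0.613090
Step 4: Vbr = 60 * 1.592384 * 0.613090 = 58.6 V

58.6


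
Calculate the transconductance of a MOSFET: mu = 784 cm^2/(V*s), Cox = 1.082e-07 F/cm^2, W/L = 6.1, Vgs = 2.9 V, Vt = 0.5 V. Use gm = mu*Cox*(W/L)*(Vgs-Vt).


Step 1: Vov = Vgs - Vt = 2.9 - 0.5 = 2.4 V
Step 2: gm = mu * Cox * (W/L) * Vov
Step 3: gm = 784 * 1.082e-07 * 6.1 * 2.4 = 1.24e-03 S

1.24e-03


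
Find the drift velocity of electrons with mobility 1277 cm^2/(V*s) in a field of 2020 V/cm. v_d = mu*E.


Step 1: v_d = mu * E
Step 2: v_d = 1277 * 2020 = 2579540
Step 3: v_d = 2.58e+06 cm/s

2.58e+06


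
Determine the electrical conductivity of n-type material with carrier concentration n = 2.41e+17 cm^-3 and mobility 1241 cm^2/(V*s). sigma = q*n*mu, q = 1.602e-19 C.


Step 1: sigma = q * n * mu
Step 2: sigma = 1.602e-19 * 2.41e+17 * 1241
Step 3: sigma = 4.791e+01 S/cm

4.791e+01


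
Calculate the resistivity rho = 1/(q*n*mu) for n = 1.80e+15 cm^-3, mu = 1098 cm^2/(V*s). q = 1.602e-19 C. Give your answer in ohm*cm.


Step 1: sigma = q * n * mu = 1.602e-19 * 1.80e+15 * 1098 = 3.16619e-01 S/cm
Step 2: rho = 1 / sigma = 1 / 3.16619e-01 = 3.158 ohm*cm

3.158


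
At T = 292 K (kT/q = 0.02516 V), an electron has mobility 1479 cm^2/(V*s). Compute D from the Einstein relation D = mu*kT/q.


Step 1: D = mu * (kT/q)
Step 2: D = 1479 * 0.02516
Step 3: D = 37.21 cm^2/s

37.21


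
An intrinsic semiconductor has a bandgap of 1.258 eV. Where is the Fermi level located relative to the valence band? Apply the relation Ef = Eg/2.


Step 1: For an intrinsic semiconductor, the Fermi level sits at midgap.
Step 2: Ef = Eg / 2 = 1.258 / 2 = 0.629 eV

0.629


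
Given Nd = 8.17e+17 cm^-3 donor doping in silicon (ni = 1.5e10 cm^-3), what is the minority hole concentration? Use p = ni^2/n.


Step 1: Since Nd >> ni, n ≈ Nd = 8.17e+17 cm^-3
Step 2: p = ni^2 / n = (1.5e10)^2 / 8.17e+17
Step 3: p = 2.25e20 / 8.17e+17 = 2.75e+02 cm^-3

2.75e+02


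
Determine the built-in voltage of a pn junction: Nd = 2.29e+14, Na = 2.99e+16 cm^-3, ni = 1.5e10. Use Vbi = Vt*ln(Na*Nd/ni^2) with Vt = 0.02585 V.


Step 1: Compute Na*Nd/ni^2 = 2.99e+16 * 2.29e+14 / (1.5e10)^2 = 3.0432e+10
Step 2: ln(3.0432e+10) = 24.1388
Step 3: Vbi = 0.02585 * 24.1388 = 0.624 V

0.624


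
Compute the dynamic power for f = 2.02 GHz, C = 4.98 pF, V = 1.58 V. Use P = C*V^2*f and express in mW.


Step 1: V^2 = 1.58^2 = 2.4964 V^2
Step 2: P = C*V^2*f = 4.98e-12 F * 2.4964 * 2.02e9 Hz
Step 3: P = 2.511278544e-02 W
Step 4: P = 25.113 mW

25.113


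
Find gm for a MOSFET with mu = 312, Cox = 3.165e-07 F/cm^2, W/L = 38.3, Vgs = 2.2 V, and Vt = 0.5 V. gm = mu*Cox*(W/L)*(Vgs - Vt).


Step 1: Vov = Vgs - Vt = 2.2 - 0.5 = 1.7 V
Step 2: gm = mu * Cox * (W/L) * Vov
Step 3: gm = 312 * 3.165e-07 * 38.3 * 1.7 = 6.43e-03 S

6.43e-03


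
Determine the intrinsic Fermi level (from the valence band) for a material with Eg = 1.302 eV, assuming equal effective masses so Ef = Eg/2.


Step 1: For an intrinsic semiconductor, the Fermi level sits at midgap.
Step 2: Ef = Eg / 2 = 1.302 / 2 = 0.651 eV

0.651


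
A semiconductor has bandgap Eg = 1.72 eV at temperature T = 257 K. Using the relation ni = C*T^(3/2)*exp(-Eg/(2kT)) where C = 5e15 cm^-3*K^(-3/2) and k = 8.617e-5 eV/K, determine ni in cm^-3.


Step 1: Compute kT = 8.617e-5 * 257 = 0.02214569 eV
Step 2: Exponent = -Eg/(2kT) = -1.72/(2*0.02214569) = -38.83374
Step 3: T^(3/2) = 257^1.5 = 4120.02
Step 4: ni = 5e15 * 4120.02 * exp(-38.83374) = 2.81e+02 cm^-3

2.81e+02


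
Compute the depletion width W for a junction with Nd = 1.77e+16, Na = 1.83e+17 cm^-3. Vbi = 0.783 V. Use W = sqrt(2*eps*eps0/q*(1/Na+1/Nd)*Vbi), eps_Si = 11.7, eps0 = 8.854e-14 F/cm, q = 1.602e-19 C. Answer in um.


Step 1: 1/Na + 1/Nd = 1/1.83e+17 + 1/1.77e+16 = 6.19617e-17
Step 2: 2*eps*eps0/q = 2*11.7*8.854e-14/1.602e-19 = 1.293281e+07
Step 3: W^2 = 1.293281e+07 * 6.19617e-17 * 0.783 = 6.27448e-10
Step 4: W = sqrt(6.27448e-10) = 2.505e-05 cm = 0.2505 um

0.2505


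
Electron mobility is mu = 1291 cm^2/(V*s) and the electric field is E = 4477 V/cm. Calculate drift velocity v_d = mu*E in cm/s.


Step 1: v_d = mu * E
Step 2: v_d = 1291 * 4477 = 5779807
Step 3: v_d = 5.78e+06 cm/s

5.78e+06


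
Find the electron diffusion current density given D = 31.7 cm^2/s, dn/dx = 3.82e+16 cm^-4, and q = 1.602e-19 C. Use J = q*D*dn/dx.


Step 1: J = q * D * (dn/dx)
Step 2: J = 1.602e-19 * 31.7 * 3.82e+16
Step 3: J = 1.94e-01 A/cm^2

1.94e-01


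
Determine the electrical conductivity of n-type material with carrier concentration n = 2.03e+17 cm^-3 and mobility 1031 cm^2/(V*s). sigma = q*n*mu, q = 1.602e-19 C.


Step 1: sigma = q * n * mu
Step 2: sigma = 1.602e-19 * 2.03e+17 * 1031
Step 3: sigma = 3.353e+01 S/cm

3.353e+01


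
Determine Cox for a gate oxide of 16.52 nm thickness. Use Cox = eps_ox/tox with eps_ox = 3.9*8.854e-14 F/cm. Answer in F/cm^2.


Step 1: eps_ox = 3.9 * 8.854e-14 = 3.45306e-13 F/cm
Step 2: tox in cm = 16.52 nm * 1e-7 = 1.6520e-06 cm
Step 3: Cox = 3.45306e-13 / 1.6520e-06 = 2.09e-07 F/cm^2

2.09e-07


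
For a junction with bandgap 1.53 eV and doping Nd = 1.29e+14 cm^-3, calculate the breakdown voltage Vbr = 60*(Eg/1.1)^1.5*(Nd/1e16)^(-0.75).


Step 1: Eg/1.1 = 1.53/1.1 = 1.390909
Step 2: (Eg/1.1)^1.5 = 1.390909^1.5 = 1.640394
Step 3: (Nd/1e16)^(-0.75) = (0.0129)^(-0.75) = 26.125085
Step 4: Vbr = 60 * 1.640394 * 26.125085 = 2571.3 V

2571.3


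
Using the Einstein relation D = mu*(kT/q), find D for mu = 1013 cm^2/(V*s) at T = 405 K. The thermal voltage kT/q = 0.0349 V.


Step 1: D = mu * (kT/q)
Step 2: D = 1013 * 0.0349
Step 3: D = 35.35 cm^2/s

35.35


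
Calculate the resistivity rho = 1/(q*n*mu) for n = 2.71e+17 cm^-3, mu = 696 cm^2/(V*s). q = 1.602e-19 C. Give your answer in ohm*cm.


Step 1: sigma = q * n * mu = 1.602e-19 * 2.71e+17 * 696 = 3.02163e+01 S/cm
Step 2: rho = 1 / sigma = 1 / 3.02163e+01 = 0.03309 ohm*cm

0.03309


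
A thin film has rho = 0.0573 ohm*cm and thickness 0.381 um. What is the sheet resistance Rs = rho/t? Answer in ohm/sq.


Step 1: Convert thickness to cm: t = 0.381 um = 3.8100e-05 cm
Step 2: Rs = rho / t = 0.0573 / 3.8100e-05
Step 3: Rs = 1503.9 ohm/sq

1503.9


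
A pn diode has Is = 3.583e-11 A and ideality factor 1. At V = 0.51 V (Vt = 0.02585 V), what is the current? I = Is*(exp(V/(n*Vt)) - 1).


Step 1: V/(n*Vt) = 0.51/(1*0.02585) = 19.7292
Step 2: exp(19.7292) = 3.7007e+08
Step 3: I = 3.583e-11 * (3.7007e+08 - 1) = 1.33e-02 A

1.33e-02


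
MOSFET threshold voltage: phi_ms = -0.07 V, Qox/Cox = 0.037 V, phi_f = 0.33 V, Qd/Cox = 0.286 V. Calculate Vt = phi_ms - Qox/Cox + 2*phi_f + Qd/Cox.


Step 1: Vt = phi_ms - Qox/Cox + 2*phi_f + Qd/Cox
Step 2: Vt = -0.07 - 0.037 + 2*0.33 + 0.286
Step 3: Vt = -0.07 - 0.037 + 0.66 + 0.286
Step 4: Vt = 0.839 V

0.839


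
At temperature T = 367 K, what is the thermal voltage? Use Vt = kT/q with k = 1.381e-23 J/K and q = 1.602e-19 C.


Step 1: kT = 1.381e-23 * 367 = 5.06827e-21 J
Step 2: Vt = kT/q = 5.06827e-21 / 1.602e-19
Step 3: Vt = 0.03164 V

0.03164


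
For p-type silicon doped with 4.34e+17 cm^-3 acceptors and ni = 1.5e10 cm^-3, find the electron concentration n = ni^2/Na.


Step 1: Majority hole concentration p ≈ Na = 4.34e+17 cm^-3
Step 2: n = ni^2 / Na = (1.5e10)^2 / 4.34e+17
Step 3: n = 5.18e+02 cm^-3

5.18e+02


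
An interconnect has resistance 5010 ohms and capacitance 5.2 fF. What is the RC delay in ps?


Step 1: tau = R * C
Step 2: tau = 5010 * 5.2 fF = 5010 * 5.2e-15 F
Step 3: tau = 2.6052e-11 s = 26.052 ps

26.052


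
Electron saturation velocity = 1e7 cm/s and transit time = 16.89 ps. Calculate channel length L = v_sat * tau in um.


Step 1: tau in seconds = 16.89 ps * 1e-12 = 1.6890e-11 s
Step 2: L = v_sat * tau = 1e7 * 1.6890e-11 = 1.6890e-04 cm
Step 3: L in um = 1.6890e-04 * 1e4 = 1.689 um

1.689


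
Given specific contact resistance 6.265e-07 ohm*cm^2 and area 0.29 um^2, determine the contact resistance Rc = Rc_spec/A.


Step 1: Convert area to cm^2: 0.29 um^2 = 2.9000e-09 cm^2
Step 2: Rc = Rc_spec / A = 6.265e-07 / 2.9000e-09
Step 3: Rc = 2.16e+02 ohms

2.16e+02


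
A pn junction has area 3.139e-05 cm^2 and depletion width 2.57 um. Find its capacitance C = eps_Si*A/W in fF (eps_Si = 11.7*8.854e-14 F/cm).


Step 1: eps_Si = 11.7 * 8.854e-14 = 1.035918e-12 F/cm
Step 2: W in cm = 2.57 * 1e-4 = 2.57e-04 cm
Step 3: C = 1.035918e-12 * 3.139e-05 / 2.57e-04 = 1.265271e-13 F
Step 4: C = 126.53 fF

126.53


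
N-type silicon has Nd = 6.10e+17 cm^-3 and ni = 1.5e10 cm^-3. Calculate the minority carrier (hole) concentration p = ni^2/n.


Step 1: Since Nd >> ni, n ≈ Nd = 6.10e+17 cm^-3
Step 2: p = ni^2 / n = (1.5e10)^2 / 6.10e+17
Step 3: p = 2.25e20 / 6.10e+17 = 3.69e+02 cm^-3

3.69e+02


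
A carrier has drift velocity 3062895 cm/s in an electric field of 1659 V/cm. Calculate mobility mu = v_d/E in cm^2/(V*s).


Step 1: mu = v_d / E
Step 2: mu = 3062895 / 1659
Step 3: mu = 1846.23 cm^2/(V*s)

1846.23


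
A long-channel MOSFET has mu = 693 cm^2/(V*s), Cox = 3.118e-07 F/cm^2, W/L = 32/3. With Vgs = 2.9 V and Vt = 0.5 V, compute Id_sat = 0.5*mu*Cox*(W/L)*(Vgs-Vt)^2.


Step 1: Overdrive voltage Vov = Vgs - Vt = 2.9 - 0.5 = 2.4 V
Step 2: W/L = 32/3 = 10.6667
Step 3: Id = 0.5 * 693 * 3.118e-07 * 10.6667 * 2.4^2
Step 4: Id = 6.64e-03 A

6.64e-03


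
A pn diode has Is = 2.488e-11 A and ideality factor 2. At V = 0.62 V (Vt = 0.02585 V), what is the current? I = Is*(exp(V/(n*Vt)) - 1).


Step 1: V/(n*Vt) = 0.62/(2*0.02585) = 11.9923
Step 2: exp(11.9923) = 1.6151e+05
Step 3: I = 2.488e-11 * (1.6151e+05 - 1) = 4.02e-06 A

4.02e-06


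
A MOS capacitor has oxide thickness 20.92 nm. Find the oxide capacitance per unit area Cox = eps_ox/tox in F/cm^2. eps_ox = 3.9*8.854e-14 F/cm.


Step 1: eps_ox = 3.9 * 8.854e-14 = 3.45306e-13 F/cm
Step 2: tox in cm = 20.92 nm * 1e-7 = 2.0920e-06 cm
Step 3: Cox = 3.45306e-13 / 2.0920e-06 = 1.65e-07 F/cm^2

1.65e-07


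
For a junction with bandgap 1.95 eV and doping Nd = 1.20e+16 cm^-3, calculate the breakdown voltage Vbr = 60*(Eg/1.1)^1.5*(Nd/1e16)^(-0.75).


Step 1: Eg/1.1 = 1.95/1.1 = 1.772727
Step 2: (Eg/1.1)^1.5 = 1.772727^1.5 = 2.360276
Step 3: (Nd/1e16)^(-0.75) = (1.2)^(-0.75) = 0.872196
Step 4: Vbr = 60 * 2.360276 * 0.872196 = 123.5 V

123.5


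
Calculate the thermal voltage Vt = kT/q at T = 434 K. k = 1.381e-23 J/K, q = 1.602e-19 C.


Step 1: kT = 1.381e-23 * 434 = 5.99354e-21 J
Step 2: Vt = kT/q = 5.99354e-21 / 1.602e-19
Step 3: Vt = 0.03741 V

0.03741


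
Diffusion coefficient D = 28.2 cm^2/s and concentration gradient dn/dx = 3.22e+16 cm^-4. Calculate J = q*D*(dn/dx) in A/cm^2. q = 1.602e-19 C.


Step 1: J = q * D * (dn/dx)
Step 2: J = 1.602e-19 * 28.2 * 3.22e+16
Step 3: J = 1.45e-01 A/cm^2

1.45e-01


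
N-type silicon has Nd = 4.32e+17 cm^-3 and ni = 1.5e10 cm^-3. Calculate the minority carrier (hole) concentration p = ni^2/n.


Step 1: Since Nd >> ni, n ≈ Nd = 4.32e+17 cm^-3
Step 2: p = ni^2 / n = (1.5e10)^2 / 4.32e+17
Step 3: p = 2.25e20 / 4.32e+17 = 5.21e+02 cm^-3

5.21e+02


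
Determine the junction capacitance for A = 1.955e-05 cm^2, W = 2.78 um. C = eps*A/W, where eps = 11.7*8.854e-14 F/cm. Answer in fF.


Step 1: eps_Si = 11.7 * 8.854e-14 = 1.035918e-12 F/cm
Step 2: W in cm = 2.78 * 1e-4 = 2.78e-04 cm
Step 3: C = 1.035918e-12 * 1.955e-05 / 2.78e-04 = 7.284963e-14 F
Step 4: C = 72.85 fF

72.85


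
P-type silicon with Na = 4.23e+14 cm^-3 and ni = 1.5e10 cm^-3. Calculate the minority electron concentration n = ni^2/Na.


Step 1: Majority hole concentration p ≈ Na = 4.23e+14 cm^-3
Step 2: n = ni^2 / Na = (1.5e10)^2 / 4.23e+14
Step 3: n = 5.32e+05 cm^-3

5.32e+05
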